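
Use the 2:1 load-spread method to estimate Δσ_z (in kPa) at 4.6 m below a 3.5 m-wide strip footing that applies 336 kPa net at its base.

By the 2:1 method the load spreads at 1 horizontal : 2 vertical, so at depth z the loaded area has grown by z in each plan dimension:
Δσ = qB/(B+z) = 336×3.5/(3.5+4.6) = 145.19 kPa

Δσ_z ≈ 145 kPa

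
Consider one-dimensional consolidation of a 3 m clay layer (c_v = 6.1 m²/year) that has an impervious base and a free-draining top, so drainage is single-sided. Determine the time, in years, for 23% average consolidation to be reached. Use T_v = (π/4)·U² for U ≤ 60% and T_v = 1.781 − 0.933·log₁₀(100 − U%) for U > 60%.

t ≈ 0.0613 years

Drainage path length: H_d = H = 3 m (single drainage).
U ≤ 60%: T_v = (π/4)·U² = (π/4)×0.23² = 0.041548.
t = T_v·H_d²/c_v = 0.041548×3²/6.1 = 0.0613 years.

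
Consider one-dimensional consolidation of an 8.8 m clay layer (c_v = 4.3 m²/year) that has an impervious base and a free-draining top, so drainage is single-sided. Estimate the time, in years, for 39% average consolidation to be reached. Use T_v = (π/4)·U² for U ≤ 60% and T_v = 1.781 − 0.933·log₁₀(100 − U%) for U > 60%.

t ≈ 2.15 years

Drainage path length: H_d = H = 8.8 m (single drainage).
U ≤ 60%: T_v = (π/4)·U² = (π/4)×0.39² = 0.11946.
t = T_v·H_d²/c_v = 0.11946×8.8²/4.3 = 2.151 years.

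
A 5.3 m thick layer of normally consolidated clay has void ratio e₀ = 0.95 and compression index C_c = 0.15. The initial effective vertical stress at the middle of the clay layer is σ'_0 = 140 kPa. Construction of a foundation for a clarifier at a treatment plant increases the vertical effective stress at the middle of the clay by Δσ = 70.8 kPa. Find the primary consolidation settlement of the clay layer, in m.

Final effective stress: σ'_f = σ'_0 + Δσ = 140 + 70.8 = 210.8 kPa.
Normally consolidated clay, so the full stress increment lies on the virgin compression line:
S_c = C_c·H/(1+e₀)·log₁₀(σ'_f/σ'_0) = 0.15×5.3/(1+0.95)×log₁₀(210.8/140)
    = 0.40769 × 0.17774 = 0.07246 m

S_c ≈ 0.0725 m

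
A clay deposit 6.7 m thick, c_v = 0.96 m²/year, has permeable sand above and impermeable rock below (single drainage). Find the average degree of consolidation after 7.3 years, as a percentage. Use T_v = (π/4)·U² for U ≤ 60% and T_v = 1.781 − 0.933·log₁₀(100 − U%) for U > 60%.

Drainage path length: H_d = H = 6.7 m (single drainage).
T_v = c_v·t/H_d² = 0.96×7.3/6.7² = 0.15611.
T_v = 0.15611 corresponds to the U ≤ 60% branch:
U = √(4T_v/π) = 0.4458

U ≈ 44.6 %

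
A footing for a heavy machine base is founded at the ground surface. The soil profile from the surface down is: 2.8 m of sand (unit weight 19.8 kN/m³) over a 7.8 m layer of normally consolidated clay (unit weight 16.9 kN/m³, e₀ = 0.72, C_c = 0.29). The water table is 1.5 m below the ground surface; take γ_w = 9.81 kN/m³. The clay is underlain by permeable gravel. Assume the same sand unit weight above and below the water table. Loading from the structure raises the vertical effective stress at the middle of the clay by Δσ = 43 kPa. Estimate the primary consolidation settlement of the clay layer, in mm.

S_c ≈ 272 mm

Mid-depth of clay below the ground surface: z = 2.8 + 7.8/2 = 6.7 m.
Total vertical stress at mid-clay: σ_v = 19.8×2.8 + 16.9×3.9 = 121.35 kPa.
Pore pressure: u = 9.81×(6.7 − 1.5) = 51.012 kPa.
Initial effective stress: σ'_0 = σ_v − u = 121.35 − 51.012 = 70.338 kPa.
Final effective stress: σ'_f = σ'_0 + Δσ = 70.338 + 43 = 113.34 kPa.
Normally consolidated clay, so the full stress increment lies on the virgin compression line:
S_c = C_c·H/(1+e₀)·log₁₀(σ'_f/σ'_0) = 0.29×7.8/(1+0.72)×log₁₀(113.34/70.338)
    = 1.3151 × 0.20719 = 0.2725 m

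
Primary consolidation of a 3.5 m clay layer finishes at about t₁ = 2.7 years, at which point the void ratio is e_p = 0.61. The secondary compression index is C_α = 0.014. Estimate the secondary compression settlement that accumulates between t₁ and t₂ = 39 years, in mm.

S_s ≈ 35.3 mm

Secondary compression: S_s = C_α·H/(1+e_p)·log₁₀(t₂/t₁)
S_s = 0.014×3.5/(1+0.61)×log₁₀(39/2.7)
    = 0.03043 × 1.16 = 0.0353 m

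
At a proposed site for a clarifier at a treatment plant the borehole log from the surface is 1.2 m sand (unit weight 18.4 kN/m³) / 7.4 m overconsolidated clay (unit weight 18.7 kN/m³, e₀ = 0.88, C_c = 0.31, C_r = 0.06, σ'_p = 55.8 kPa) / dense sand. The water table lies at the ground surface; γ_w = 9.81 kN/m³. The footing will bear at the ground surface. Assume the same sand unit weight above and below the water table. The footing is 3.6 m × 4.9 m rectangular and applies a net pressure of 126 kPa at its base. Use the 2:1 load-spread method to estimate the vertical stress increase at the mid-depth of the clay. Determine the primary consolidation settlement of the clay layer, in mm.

Mid-depth of clay below the ground surface: z = 1.2 + 7.4/2 = 4.9 m.
Total vertical stress at mid-clay: σ_v = 18.4×1.2 + 18.7×3.7 = 91.27 kPa.
Pore pressure: u = 9.81×(4.9 − 0) = 48.069 kPa.
Initial effective stress: σ'_0 = σ_v − u = 91.27 − 48.069 = 43.201 kPa.
Stress increase at mid-clay by the 2:1 spreading method:
Δσ = qBL/((B+z)(L+z)) = 126×3.6×4.9/((3.6+4.9)(4.9+4.9)) = 26.682 kPa
Final effective stress: σ'_f = 43.201 + 26.682 = 69.883 kPa.
σ'_f = 69.883 > σ'_p = 55.8 kPa, so the stress path crosses the preconsolidation pressure — recompression up to σ'_p, then virgin compression beyond:
S_c = H/(1+e₀)·[C_r·log₁₀(σ'_p/σ'_0) + C_c·log₁₀(σ'_f/σ'_p)]
    = 7.4/1.88 × [0.06×log₁₀(55.8/43.201) + 0.31×log₁₀(69.883/55.8)]
    = 3.9362 × [0.0066684 + 0.030299] = 0.1455 m

S_c ≈ 146 mm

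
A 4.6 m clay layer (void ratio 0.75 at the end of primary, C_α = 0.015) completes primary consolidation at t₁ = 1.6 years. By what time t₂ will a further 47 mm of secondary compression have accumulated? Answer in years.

S_s = C_α·H/(1+e_p)·log₁₀(t₂/t₁) ⇒ log₁₀(t₂/t₁) = S_s·(1+e_p)/(C_α·H).
log₁₀(t₂/t₁) = 0.047 × (1+0.75) / (0.015×4.6) = 1.192
t₂ = t₁ × 10^1.192 = 1.6 × 15.56 = 24.9 years

t₂ ≈ 24.9 years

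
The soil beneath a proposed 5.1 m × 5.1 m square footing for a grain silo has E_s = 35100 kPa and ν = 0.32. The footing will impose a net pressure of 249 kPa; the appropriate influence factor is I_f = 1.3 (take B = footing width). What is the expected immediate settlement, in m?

S_e ≈ 0.0422 m

Immediate (elastic) settlement: S_e = q·B·(1−ν²)/E_s · I_f.
S_e = 249 × 5.1 × (1 − 0.32²) / 35100 × 1.3
    = 249 × 5.1 × 0.8976 / 35100 × 1.3
    = 0.04222 m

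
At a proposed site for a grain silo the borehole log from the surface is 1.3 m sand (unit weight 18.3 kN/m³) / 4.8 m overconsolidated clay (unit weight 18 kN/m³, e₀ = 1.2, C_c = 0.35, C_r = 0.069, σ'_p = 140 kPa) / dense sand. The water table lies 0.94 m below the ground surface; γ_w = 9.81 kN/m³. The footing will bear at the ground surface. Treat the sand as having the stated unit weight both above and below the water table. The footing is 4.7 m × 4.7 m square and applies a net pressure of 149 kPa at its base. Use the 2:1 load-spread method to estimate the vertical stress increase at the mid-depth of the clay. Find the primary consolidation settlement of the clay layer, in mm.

Mid-depth of clay below the ground surface: z = 1.3 + 4.8/2 = 3.7 m.
Total vertical stress at mid-clay: σ_v = 18.3×1.3 + 18×2.4 = 66.99 kPa.
Pore pressure: u = 9.81×(3.7 − 0.94) = 27.076 kPa.
Initial effective stress: σ'_0 = σ_v − u = 66.99 − 27.076 = 39.914 kPa.
Stress increase at mid-clay by the 2:1 spreading method:
Δσ = qBL/((B+z)(L+z)) = 149×4.7×4.7/((4.7+3.7)(4.7+3.7)) = 46.647 kPa
Final effective stress: σ'_f = 39.914 + 46.647 = 86.561 kPa.
σ'_f = 86.561 ≤ σ'_p = 140 kPa, so the clay remains overconsolidated and only the recompression index applies:
S_c = C_r·H/(1+e₀)·log₁₀(σ'_f/σ'_0) = 0.069×4.8/2.2×log₁₀(86.561/39.914)
    = 0.15054 × 0.3362 = 0.05061 m

S_c ≈ 50.6 mm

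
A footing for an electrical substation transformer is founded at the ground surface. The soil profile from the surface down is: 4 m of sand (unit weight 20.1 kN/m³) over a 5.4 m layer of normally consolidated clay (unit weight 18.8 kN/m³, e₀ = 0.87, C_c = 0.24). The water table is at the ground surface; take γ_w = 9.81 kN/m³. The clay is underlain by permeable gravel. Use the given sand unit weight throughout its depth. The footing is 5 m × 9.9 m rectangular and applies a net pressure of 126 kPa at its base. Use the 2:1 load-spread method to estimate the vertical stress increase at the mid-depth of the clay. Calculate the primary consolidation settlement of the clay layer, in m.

Mid-depth of clay below the ground surface: z = 4 + 5.4/2 = 6.7 m.
Total vertical stress at mid-clay: σ_v = 20.1×4 + 18.8×2.7 = 131.16 kPa.
Pore pressure: u = 9.81×(6.7 − 0) = 65.727 kPa.
Initial effective stress: σ'_0 = σ_v − u = 131.16 − 65.727 = 65.433 kPa.
Stress increase at mid-clay by the 2:1 spreading method:
Δσ = qBL/((B+z)(L+z)) = 126×5×9.9/((5+6.7)(9.9+6.7)) = 32.113 kPa
Final effective stress: σ'_f = σ'_0 + Δσ = 65.433 + 32.113 = 97.546 kPa.
Normally consolidated clay, so the full stress increment lies on the virgin compression line:
S_c = C_c·H/(1+e₀)·log₁₀(σ'_f/σ'_0) = 0.24×5.4/(1+0.87)×log₁₀(97.546/65.433)
    = 0.69305 × 0.17341 = 0.1202 m

S_c ≈ 0.12 m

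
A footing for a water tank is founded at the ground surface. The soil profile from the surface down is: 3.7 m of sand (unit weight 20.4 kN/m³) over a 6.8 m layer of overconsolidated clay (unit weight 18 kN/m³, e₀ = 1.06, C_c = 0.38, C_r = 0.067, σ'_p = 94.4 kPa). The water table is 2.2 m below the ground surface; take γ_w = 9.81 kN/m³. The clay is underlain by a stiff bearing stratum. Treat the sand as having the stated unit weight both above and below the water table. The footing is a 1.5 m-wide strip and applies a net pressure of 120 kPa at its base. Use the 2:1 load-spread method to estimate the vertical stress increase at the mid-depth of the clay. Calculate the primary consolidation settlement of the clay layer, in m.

S_c ≈ 0.0871 m

Mid-depth of clay below the ground surface: z = 3.7 + 6.8/2 = 7.1 m.
Total vertical stress at mid-clay: σ_v = 20.4×3.7 + 18×3.4 = 136.68 kPa.
Pore pressure: u = 9.81×(7.1 − 2.2) = 48.069 kPa.
Initial effective stress: σ'_0 = σ_v − u = 136.68 − 48.069 = 88.611 kPa.
Stress increase at mid-clay by the 2:1 spreading method:
Δσ = qB/(B+z) = 120×1.5/(1.5+7.1) = 20.93 kPa
Final effective stress: σ'_f = 88.611 + 20.93 = 109.54 kPa.
σ'_f = 109.54 > σ'_p = 94.4 kPa, so the stress path crosses the preconsolidation pressure — recompression up to σ'_p, then virgin compression beyond:
S_c = H/(1+e₀)·[C_r·log₁₀(σ'_p/σ'_0) + C_c·log₁₀(σ'_f/σ'_p)]
    = 6.8/2.06 × [0.067×log₁₀(94.4/88.611) + 0.38×log₁₀(109.54/94.4)]
    = 3.301 × [0.0018415 + 0.024548] = 0.08711 m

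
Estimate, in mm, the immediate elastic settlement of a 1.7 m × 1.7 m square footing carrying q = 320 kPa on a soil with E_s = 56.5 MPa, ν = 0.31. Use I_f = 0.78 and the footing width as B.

Immediate (elastic) settlement: S_e = q·B·(1−ν²)/E_s · I_f.
E_s = 56.5 MPa = 56500 kPa.
S_e = 320 × 1.7 × (1 − 0.31²) / 56500 × 0.78
    = 320 × 1.7 × 0.9039 / 56500 × 0.78
    = 0.006788 m = 6.788 mm

S_e ≈ 6.79 mm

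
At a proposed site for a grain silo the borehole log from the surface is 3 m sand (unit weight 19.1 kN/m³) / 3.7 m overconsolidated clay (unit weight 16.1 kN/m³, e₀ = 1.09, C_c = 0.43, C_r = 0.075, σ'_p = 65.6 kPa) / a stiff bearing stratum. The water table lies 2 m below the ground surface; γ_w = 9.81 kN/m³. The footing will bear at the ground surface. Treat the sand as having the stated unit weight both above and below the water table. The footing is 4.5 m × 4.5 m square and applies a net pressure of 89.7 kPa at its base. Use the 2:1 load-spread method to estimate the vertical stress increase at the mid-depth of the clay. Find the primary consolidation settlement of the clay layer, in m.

S_c ≈ 0.0712 m

Mid-depth of clay below the ground surface: z = 3 + 3.7/2 = 4.85 m.
Total vertical stress at mid-clay: σ_v = 19.1×3 + 16.1×1.85 = 87.085 kPa.
Pore pressure: u = 9.81×(4.85 − 2) = 27.959 kPa.
Initial effective stress: σ'_0 = σ_v − u = 87.085 − 27.959 = 59.126 kPa.
Stress increase at mid-clay by the 2:1 spreading method:
Δσ = qBL/((B+z)(L+z)) = 89.7×4.5×4.5/((4.5+4.85)(4.5+4.85)) = 20.778 kPa
Final effective stress: σ'_f = 59.126 + 20.778 = 79.904 kPa.
σ'_f = 79.904 > σ'_p = 65.6 kPa, so the stress path crosses the preconsolidation pressure — recompression up to σ'_p, then virgin compression beyond:
S_c = H/(1+e₀)·[C_r·log₁₀(σ'_p/σ'_0) + C_c·log₁₀(σ'_f/σ'_p)]
    = 3.7/2.09 × [0.075×log₁₀(65.6/59.126) + 0.43×log₁₀(79.904/65.6)]
    = 1.7703 × [0.0033844 + 0.036836] = 0.0712 m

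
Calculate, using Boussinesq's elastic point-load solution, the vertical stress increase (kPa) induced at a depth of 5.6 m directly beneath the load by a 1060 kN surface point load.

Boussinesq vertical stress below a point load on an elastic half-space:
Δσ_z = 3P/(2πz²) · [1 + (r/z)²]^(−5/2)
r/z = 0/5.6 = 0; [1+(r/z)²]^(−5/2) = 1.
Δσ_z = 3×1060/(2π×5.6²) × 1 = 16.139 × 1 = 16.14 kPa

Δσ_z ≈ 16.1 kPa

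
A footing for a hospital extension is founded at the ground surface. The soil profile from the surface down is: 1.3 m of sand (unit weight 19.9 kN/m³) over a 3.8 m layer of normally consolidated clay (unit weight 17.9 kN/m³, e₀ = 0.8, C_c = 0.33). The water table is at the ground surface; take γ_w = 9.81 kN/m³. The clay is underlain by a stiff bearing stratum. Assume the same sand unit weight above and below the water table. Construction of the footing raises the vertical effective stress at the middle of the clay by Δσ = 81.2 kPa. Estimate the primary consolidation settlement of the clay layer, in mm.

S_c ≈ 408 mm

Mid-depth of clay below the ground surface: z = 1.3 + 3.8/2 = 3.2 m.
Total vertical stress at mid-clay: σ_v = 19.9×1.3 + 17.9×1.9 = 59.88 kPa.
Pore pressure: u = 9.81×(3.2 − 0) = 31.392 kPa.
Initial effective stress: σ'_0 = σ_v − u = 59.88 − 31.392 = 28.488 kPa.
Final effective stress: σ'_f = σ'_0 + Δσ = 28.488 + 81.2 = 109.69 kPa.
Normally consolidated clay, so the full stress increment lies on the virgin compression line:
S_c = C_c·H/(1+e₀)·log₁₀(σ'_f/σ'_0) = 0.33×3.8/(1+0.8)×log₁₀(109.69/28.488)
    = 0.69667 × 0.58551 = 0.4079 m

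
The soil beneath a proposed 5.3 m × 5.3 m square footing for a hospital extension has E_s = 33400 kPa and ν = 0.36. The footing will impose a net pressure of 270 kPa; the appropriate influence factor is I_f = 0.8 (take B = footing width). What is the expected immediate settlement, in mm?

S_e ≈ 29.8 mm

Immediate (elastic) settlement: S_e = q·B·(1−ν²)/E_s · I_f.
S_e = 270 × 5.3 × (1 − 0.36²) / 33400 × 0.8
    = 270 × 5.3 × 0.8704 / 33400 × 0.8
    = 0.02983 m = 29.83 mm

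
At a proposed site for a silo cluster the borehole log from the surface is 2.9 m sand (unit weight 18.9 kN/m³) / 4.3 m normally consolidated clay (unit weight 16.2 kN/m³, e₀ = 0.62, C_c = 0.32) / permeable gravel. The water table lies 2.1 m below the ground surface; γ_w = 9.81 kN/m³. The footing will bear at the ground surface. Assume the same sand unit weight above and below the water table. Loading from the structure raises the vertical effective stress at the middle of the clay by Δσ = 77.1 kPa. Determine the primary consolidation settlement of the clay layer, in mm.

S_c ≈ 302 mm

Mid-depth of clay below the ground surface: z = 2.9 + 4.3/2 = 5.05 m.
Total vertical stress at mid-clay: σ_v = 18.9×2.9 + 16.2×2.15 = 89.64 kPa.
Pore pressure: u = 9.81×(5.05 − 2.1) = 28.94 kPa.
Initial effective stress: σ'_0 = σ_v − u = 89.64 − 28.94 = 60.7 kPa.
Final effective stress: σ'_f = σ'_0 + Δσ = 60.7 + 77.1 = 137.8 kPa.
Normally consolidated clay, so the full stress increment lies on the virgin compression line:
S_c = C_c·H/(1+e₀)·log₁₀(σ'_f/σ'_0) = 0.32×4.3/(1+0.62)×log₁₀(137.8/60.7)
    = 0.84938 × 0.35606 = 0.3024 m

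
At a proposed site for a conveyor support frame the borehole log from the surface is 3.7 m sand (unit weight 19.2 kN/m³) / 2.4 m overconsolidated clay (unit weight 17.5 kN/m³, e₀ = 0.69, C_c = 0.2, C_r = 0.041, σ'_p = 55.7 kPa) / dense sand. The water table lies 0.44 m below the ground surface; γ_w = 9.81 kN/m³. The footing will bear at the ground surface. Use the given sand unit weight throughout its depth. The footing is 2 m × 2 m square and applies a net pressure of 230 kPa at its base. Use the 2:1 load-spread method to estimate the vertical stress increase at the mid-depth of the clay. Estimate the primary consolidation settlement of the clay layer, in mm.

Mid-depth of clay below the ground surface: z = 3.7 + 2.4/2 = 4.9 m.
Total vertical stress at mid-clay: σ_v = 19.2×3.7 + 17.5×1.2 = 92.04 kPa.
Pore pressure: u = 9.81×(4.9 − 0.44) = 43.753 kPa.
Initial effective stress: σ'_0 = σ_v − u = 92.04 − 43.753 = 48.287 kPa.
Stress increase at mid-clay by the 2:1 spreading method:
Δσ = qBL/((B+z)(L+z)) = 230×2×2/((2+4.9)(2+4.9)) = 19.324 kPa
Final effective stress: σ'_f = 48.287 + 19.324 = 67.611 kPa.
σ'_f = 67.611 > σ'_p = 55.7 kPa, so the stress path crosses the preconsolidation pressure — recompression up to σ'_p, then virgin compression beyond:
S_c = H/(1+e₀)·[C_r·log₁₀(σ'_p/σ'_0) + C_c·log₁₀(σ'_f/σ'_p)]
    = 2.4/1.69 × [0.041×log₁₀(55.7/48.287) + 0.2×log₁₀(67.611/55.7)]
    = 1.4201 × [0.002543 + 0.016832] = 0.02751 m

S_c ≈ 27.5 mm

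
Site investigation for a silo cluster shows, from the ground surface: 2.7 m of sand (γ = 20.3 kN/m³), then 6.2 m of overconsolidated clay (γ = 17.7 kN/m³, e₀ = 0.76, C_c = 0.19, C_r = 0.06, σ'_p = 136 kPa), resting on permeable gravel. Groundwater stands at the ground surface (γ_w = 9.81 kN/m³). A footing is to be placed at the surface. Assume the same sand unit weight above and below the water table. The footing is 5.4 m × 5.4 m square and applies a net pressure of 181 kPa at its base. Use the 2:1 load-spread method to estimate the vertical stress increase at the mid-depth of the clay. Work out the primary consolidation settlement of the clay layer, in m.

S_c ≈ 0.0538 m

Mid-depth of clay below the ground surface: z = 2.7 + 6.2/2 = 5.8 m.
Total vertical stress at mid-clay: σ_v = 20.3×2.7 + 17.7×3.1 = 109.68 kPa.
Pore pressure: u = 9.81×(5.8 − 0) = 56.898 kPa.
Initial effective stress: σ'_0 = σ_v − u = 109.68 − 56.898 = 52.782 kPa.
Stress increase at mid-clay by the 2:1 spreading method:
Δσ = qBL/((B+z)(L+z)) = 181×5.4×5.4/((5.4+5.8)(5.4+5.8)) = 42.076 kPa
Final effective stress: σ'_f = 52.782 + 42.076 = 94.858 kPa.
σ'_f = 94.858 ≤ σ'_p = 136 kPa, so the clay remains overconsolidated and only the recompression index applies:
S_c = C_r·H/(1+e₀)·log₁₀(σ'_f/σ'_0) = 0.06×6.2/1.76×log₁₀(94.858/52.782)
    = 0.21136 × 0.25459 = 0.05381 m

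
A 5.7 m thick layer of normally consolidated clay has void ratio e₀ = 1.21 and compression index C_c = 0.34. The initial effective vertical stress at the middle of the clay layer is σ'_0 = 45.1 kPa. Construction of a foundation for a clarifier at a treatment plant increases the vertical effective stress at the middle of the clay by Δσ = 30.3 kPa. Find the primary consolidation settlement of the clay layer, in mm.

Final effective stress: σ'_f = σ'_0 + Δσ = 45.1 + 30.3 = 75.4 kPa.
Normally consolidated clay, so the full stress increment lies on the virgin compression line:
S_c = C_c·H/(1+e₀)·log₁₀(σ'_f/σ'_0) = 0.34×5.7/(1+1.21)×log₁₀(75.4/45.1)
    = 0.87692 × 0.22319 = 0.1957 m

S_c ≈ 196 mm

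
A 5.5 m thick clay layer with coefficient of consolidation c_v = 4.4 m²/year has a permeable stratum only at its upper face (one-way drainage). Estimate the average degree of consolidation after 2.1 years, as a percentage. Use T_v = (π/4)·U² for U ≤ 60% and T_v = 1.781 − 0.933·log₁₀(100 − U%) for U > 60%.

Drainage path length: H_d = H = 5.5 m (single drainage).
T_v = c_v·t/H_d² = 4.4×2.1/5.5² = 0.30545.
T_v = 0.30545 corresponds to the U > 60% branch:
U = 1 − 10^((1.781 − T_v)/0.933)/100 = 0.6185

U ≈ 61.8 %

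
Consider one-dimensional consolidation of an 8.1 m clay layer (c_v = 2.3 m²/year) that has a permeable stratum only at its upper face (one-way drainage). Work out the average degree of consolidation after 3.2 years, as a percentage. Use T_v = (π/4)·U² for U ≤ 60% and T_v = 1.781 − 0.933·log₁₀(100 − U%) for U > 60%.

U ≈ 37.8 %

Drainage path length: H_d = H = 8.1 m (single drainage).
T_v = c_v·t/H_d² = 2.3×3.2/8.1² = 0.11218.
T_v = 0.11218 corresponds to the U ≤ 60% branch:
U = √(4T_v/π) = 0.3779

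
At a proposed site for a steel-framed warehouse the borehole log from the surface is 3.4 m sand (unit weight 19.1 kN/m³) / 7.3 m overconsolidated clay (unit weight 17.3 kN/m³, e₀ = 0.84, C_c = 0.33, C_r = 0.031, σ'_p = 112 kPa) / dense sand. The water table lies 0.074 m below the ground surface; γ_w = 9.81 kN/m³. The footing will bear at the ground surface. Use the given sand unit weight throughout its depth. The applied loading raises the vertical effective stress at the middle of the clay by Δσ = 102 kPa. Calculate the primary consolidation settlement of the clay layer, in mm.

S_c ≈ 242 mm

Mid-depth of clay below the ground surface: z = 3.4 + 7.3/2 = 7.05 m.
Total vertical stress at mid-clay: σ_v = 19.1×3.4 + 17.3×3.65 = 128.09 kPa.
Pore pressure: u = 9.81×(7.05 − 0.074) = 68.435 kPa.
Initial effective stress: σ'_0 = σ_v − u = 128.09 − 68.435 = 59.655 kPa.
Final effective stress: σ'_f = 59.655 + 102 = 161.66 kPa.
σ'_f = 161.66 > σ'_p = 112 kPa, so the stress path crosses the preconsolidation pressure — recompression up to σ'_p, then virgin compression beyond:
S_c = H/(1+e₀)·[C_r·log₁₀(σ'_p/σ'_0) + C_c·log₁₀(σ'_f/σ'_p)]
    = 7.3/1.84 × [0.031×log₁₀(112/59.655) + 0.33×log₁₀(161.66/112)]
    = 3.9674 × [0.0084807 + 0.052597] = 0.2423 m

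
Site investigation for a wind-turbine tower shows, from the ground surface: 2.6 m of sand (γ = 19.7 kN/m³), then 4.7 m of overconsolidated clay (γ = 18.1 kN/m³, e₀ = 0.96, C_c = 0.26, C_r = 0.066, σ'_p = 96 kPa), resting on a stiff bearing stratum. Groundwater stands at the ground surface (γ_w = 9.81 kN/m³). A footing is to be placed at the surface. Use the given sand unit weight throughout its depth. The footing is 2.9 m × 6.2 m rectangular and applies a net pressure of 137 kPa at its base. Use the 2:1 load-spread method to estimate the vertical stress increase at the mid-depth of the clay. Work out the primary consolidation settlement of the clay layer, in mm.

S_c ≈ 33.3 mm

Mid-depth of clay below the ground surface: z = 2.6 + 4.7/2 = 4.95 m.
Total vertical stress at mid-clay: σ_v = 19.7×2.6 + 18.1×2.35 = 93.755 kPa.
Pore pressure: u = 9.81×(4.95 − 0) = 48.56 kPa.
Initial effective stress: σ'_0 = σ_v − u = 93.755 − 48.56 = 45.195 kPa.
Stress increase at mid-clay by the 2:1 spreading method:
Δσ = qBL/((B+z)(L+z)) = 137×2.9×6.2/((2.9+4.95)(6.2+4.95)) = 28.143 kPa
Final effective stress: σ'_f = 45.195 + 28.143 = 73.338 kPa.
σ'_f = 73.338 ≤ σ'_p = 96 kPa, so the clay remains overconsolidated and only the recompression index applies:
S_c = C_r·H/(1+e₀)·log₁₀(σ'_f/σ'_0) = 0.066×4.7/1.96×log₁₀(73.338/45.195)
    = 0.15827 × 0.21024 = 0.03327 m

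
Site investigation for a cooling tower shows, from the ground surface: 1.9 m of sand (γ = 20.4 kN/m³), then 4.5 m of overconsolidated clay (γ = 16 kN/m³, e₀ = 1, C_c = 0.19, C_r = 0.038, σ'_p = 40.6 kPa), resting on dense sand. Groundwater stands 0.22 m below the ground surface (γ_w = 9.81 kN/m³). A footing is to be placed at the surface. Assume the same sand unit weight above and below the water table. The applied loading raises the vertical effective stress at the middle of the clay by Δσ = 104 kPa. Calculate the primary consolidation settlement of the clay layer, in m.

Mid-depth of clay below the ground surface: z = 1.9 + 4.5/2 = 4.15 m.
Total vertical stress at mid-clay: σ_v = 20.4×1.9 + 16×2.25 = 74.76 kPa.
Pore pressure: u = 9.81×(4.15 − 0.22) = 38.553 kPa.
Initial effective stress: σ'_0 = σ_v − u = 74.76 − 38.553 = 36.207 kPa.
Final effective stress: σ'_f = 36.207 + 104 = 140.21 kPa.
σ'_f = 140.21 > σ'_p = 40.6 kPa, so the stress path crosses the preconsolidation pressure — recompression up to σ'_p, then virgin compression beyond:
S_c = H/(1+e₀)·[C_r·log₁₀(σ'_p/σ'_0) + C_c·log₁₀(σ'_f/σ'_p)]
    = 4.5/2 × [0.038×log₁₀(40.6/36.207) + 0.19×log₁₀(140.21/40.6)]
    = 2.25 × [0.0018899 + 0.10227] = 0.2344 m

S_c ≈ 0.234 m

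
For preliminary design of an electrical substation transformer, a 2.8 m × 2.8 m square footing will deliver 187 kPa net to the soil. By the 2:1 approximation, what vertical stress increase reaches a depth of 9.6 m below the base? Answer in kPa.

By the 2:1 method the load spreads at 1 horizontal : 2 vertical, so at depth z the loaded area has grown by z in each plan dimension:
Δσ = qBL/((B+z)(L+z)) = 187×2.8×2.8/((2.8+9.6)(2.8+9.6)) = 9.5349 kPa

Δσ_z ≈ 9.53 kPa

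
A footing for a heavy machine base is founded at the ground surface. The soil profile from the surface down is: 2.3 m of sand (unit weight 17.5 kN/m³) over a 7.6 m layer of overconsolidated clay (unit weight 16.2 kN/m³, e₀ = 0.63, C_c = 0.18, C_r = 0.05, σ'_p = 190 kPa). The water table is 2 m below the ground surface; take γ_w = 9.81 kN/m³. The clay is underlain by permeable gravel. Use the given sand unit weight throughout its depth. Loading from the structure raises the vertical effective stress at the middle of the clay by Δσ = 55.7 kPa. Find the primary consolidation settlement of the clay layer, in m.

S_c ≈ 0.0652 m

Mid-depth of clay below the ground surface: z = 2.3 + 7.6/2 = 6.1 m.
Total vertical stress at mid-clay: σ_v = 17.5×2.3 + 16.2×3.8 = 101.81 kPa.
Pore pressure: u = 9.81×(6.1 − 2) = 40.221 kPa.
Initial effective stress: σ'_0 = σ_v − u = 101.81 − 40.221 = 61.589 kPa.
Final effective stress: σ'_f = 61.589 + 55.7 = 117.29 kPa.
σ'_f = 117.29 ≤ σ'_p = 190 kPa, so the clay remains overconsolidated and only the recompression index applies:
S_c = C_r·H/(1+e₀)·log₁₀(σ'_f/σ'_0) = 0.05×7.6/1.63×log₁₀(117.29/61.589)
    = 0.23313 × 0.27976 = 0.06522 m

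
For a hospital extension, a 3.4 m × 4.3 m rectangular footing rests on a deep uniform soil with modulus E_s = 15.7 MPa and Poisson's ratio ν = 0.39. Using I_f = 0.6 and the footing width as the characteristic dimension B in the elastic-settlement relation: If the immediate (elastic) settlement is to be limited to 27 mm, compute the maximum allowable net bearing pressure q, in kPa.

q ≈ 245 kPa

E_s = 15.7 MPa = 15700 kPa.
S_e = q·B·(1−ν²)/E_s · I_f  ⇒  q = S_e·E_s / (B·(1−ν²)·I_f).
q = 0.027 × 15700 / (3.4 × 0.8479 × 0.6) = 245.1 kPa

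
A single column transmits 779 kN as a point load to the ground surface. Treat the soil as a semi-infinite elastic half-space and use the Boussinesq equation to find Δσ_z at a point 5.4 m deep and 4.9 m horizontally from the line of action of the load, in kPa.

Boussinesq vertical stress below a point load on an elastic half-space:
Δσ_z = 3P/(2πz²) · [1 + (r/z)²]^(−5/2)
r/z = 4.9/5.4 = 0.90741; [1+(r/z)²]^(−5/2) = 0.22274.
Δσ_z = 3×779/(2π×5.4²) × 0.22274 = 12.755 × 0.22274 = 2.841 kPa

Δσ_z ≈ 2.84 kPa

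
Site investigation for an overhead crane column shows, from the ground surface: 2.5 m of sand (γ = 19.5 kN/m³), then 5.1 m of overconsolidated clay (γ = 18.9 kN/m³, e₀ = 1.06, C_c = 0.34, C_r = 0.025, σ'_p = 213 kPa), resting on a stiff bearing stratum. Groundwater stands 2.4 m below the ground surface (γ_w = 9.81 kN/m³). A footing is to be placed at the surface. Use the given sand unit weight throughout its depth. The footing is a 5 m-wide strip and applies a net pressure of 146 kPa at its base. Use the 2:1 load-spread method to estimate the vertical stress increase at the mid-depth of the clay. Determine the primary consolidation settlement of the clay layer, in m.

Mid-depth of clay below the ground surface: z = 2.5 + 5.1/2 = 5.05 m.
Total vertical stress at mid-clay: σ_v = 19.5×2.5 + 18.9×2.55 = 96.945 kPa.
Pore pressure: u = 9.81×(5.05 − 2.4) = 25.997 kPa.
Initial effective stress: σ'_0 = σ_v − u = 96.945 − 25.997 = 70.948 kPa.
Stress increase at mid-clay by the 2:1 spreading method:
Δσ = qB/(B+z) = 146×5/(5+5.05) = 72.637 kPa
Final effective stress: σ'_f = 70.948 + 72.637 = 143.58 kPa.
σ'_f = 143.58 ≤ σ'_p = 213 kPa, so the clay remains overconsolidated and only the recompression index applies:
S_c = C_r·H/(1+e₀)·log₁₀(σ'_f/σ'_0) = 0.025×5.1/2.06×log₁₀(143.58/70.948)
    = 0.061892 × 0.30615 = 0.01895 m

S_c ≈ 0.0189 m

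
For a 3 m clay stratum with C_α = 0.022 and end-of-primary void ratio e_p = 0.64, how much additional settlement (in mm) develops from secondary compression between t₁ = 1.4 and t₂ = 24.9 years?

S_s ≈ 50.3 mm

Secondary compression: S_s = C_α·H/(1+e_p)·log₁₀(t₂/t₁)
S_s = 0.022×3/(1+0.64)×log₁₀(24.9/1.4)
    = 0.04024 × 1.25 = 0.05031 m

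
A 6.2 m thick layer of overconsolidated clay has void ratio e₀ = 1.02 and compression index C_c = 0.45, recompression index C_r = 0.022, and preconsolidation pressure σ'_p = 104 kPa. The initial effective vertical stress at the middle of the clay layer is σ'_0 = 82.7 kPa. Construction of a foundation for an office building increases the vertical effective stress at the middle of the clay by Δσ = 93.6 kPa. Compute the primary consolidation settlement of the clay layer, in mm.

Final effective stress: σ'_f = 82.7 + 93.6 = 176.3 kPa.
σ'_f = 176.3 > σ'_p = 104 kPa, so the stress path crosses the preconsolidation pressure — recompression up to σ'_p, then virgin compression beyond:
S_c = H/(1+e₀)·[C_r·log₁₀(σ'_p/σ'_0) + C_c·log₁₀(σ'_f/σ'_p)]
    = 6.2/2.02 × [0.022×log₁₀(104/82.7) + 0.45×log₁₀(176.3/104)]
    = 3.0693 × [0.0021896 + 0.10315] = 0.3233 m

S_c ≈ 323 mm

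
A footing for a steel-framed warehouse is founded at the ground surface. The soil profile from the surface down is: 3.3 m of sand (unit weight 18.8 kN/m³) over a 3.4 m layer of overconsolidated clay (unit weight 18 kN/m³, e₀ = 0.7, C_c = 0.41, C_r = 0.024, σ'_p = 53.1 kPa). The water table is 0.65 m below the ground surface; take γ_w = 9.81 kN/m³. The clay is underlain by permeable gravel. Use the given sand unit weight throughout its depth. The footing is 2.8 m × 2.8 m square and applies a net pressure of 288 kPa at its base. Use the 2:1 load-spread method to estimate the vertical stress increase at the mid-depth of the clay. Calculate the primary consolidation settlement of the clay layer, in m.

S_c ≈ 0.177 m

Mid-depth of clay below the ground surface: z = 3.3 + 3.4/2 = 5 m.
Total vertical stress at mid-clay: σ_v = 18.8×3.3 + 18×1.7 = 92.64 kPa.
Pore pressure: u = 9.81×(5 − 0.65) = 42.673 kPa.
Initial effective stress: σ'_0 = σ_v − u = 92.64 − 42.673 = 49.967 kPa.
Stress increase at mid-clay by the 2:1 spreading method:
Δσ = qBL/((B+z)(L+z)) = 288×2.8×2.8/((2.8+5)(2.8+5)) = 37.112 kPa
Final effective stress: σ'_f = 49.967 + 37.112 = 87.079 kPa.
σ'_f = 87.079 > σ'_p = 53.1 kPa, so the stress path crosses the preconsolidation pressure — recompression up to σ'_p, then virgin compression beyond:
S_c = H/(1+e₀)·[C_r·log₁₀(σ'_p/σ'_0) + C_c·log₁₀(σ'_f/σ'_p)]
    = 3.4/1.7 × [0.024×log₁₀(53.1/49.967) + 0.41×log₁₀(87.079/53.1)]
    = 2 × [0.00063387 + 0.088076] = 0.1774 m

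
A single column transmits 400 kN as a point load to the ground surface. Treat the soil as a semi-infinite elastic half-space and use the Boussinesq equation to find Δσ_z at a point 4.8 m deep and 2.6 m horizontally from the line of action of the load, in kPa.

Δσ_z ≈ 4.36 kPa

Boussinesq vertical stress below a point load on an elastic half-space:
Δσ_z = 3P/(2πz²) · [1 + (r/z)²]^(−5/2)
r/z = 2.6/4.8 = 0.54167; [1+(r/z)²]^(−5/2) = 0.52561.
Δσ_z = 3×400/(2π×4.8²) × 0.52561 = 8.2893 × 0.52561 = 4.357 kPa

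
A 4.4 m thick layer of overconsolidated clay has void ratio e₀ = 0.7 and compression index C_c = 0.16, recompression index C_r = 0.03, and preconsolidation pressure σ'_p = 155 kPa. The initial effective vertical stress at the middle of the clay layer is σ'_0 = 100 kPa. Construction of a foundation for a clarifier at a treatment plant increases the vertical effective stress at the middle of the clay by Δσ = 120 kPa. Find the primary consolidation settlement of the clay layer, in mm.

Final effective stress: σ'_f = 100 + 120 = 220 kPa.
σ'_f = 220 > σ'_p = 155 kPa, so the stress path crosses the preconsolidation pressure — recompression up to σ'_p, then virgin compression beyond:
S_c = H/(1+e₀)·[C_r·log₁₀(σ'_p/σ'_0) + C_c·log₁₀(σ'_f/σ'_p)]
    = 4.4/1.7 × [0.03×log₁₀(155/100) + 0.16×log₁₀(220/155)]
    = 2.5882 × [0.00571 + 0.024335] = 0.07776 m

S_c ≈ 77.8 mm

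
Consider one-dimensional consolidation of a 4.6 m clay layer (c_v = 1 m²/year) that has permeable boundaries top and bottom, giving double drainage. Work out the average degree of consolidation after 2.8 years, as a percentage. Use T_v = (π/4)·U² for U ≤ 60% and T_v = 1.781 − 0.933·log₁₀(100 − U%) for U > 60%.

U ≈ 78 %

Drainage path length: H_d = H/2 = 2.3 m (double drainage).
T_v = c_v·t/H_d² = 1×2.8/2.3² = 0.5293.
T_v = 0.5293 corresponds to the U > 60% branch:
U = 1 − 10^((1.781 − T_v)/0.933)/100 = 0.7804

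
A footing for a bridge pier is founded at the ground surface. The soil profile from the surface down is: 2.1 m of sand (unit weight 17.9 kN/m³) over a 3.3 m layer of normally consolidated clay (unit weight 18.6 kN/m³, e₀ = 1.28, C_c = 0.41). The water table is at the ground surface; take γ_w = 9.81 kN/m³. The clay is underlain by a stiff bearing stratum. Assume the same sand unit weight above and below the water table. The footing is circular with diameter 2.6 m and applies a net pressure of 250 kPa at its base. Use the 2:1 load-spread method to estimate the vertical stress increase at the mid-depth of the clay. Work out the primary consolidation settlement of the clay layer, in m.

Mid-depth of clay below the ground surface: z = 2.1 + 3.3/2 = 3.75 m.
Total vertical stress at mid-clay: σ_v = 17.9×2.1 + 18.6×1.65 = 68.28 kPa.
Pore pressure: u = 9.81×(3.75 − 0) = 36.788 kPa.
Initial effective stress: σ'_0 = σ_v − u = 68.28 − 36.788 = 31.492 kPa.
Stress increase at mid-clay by the 2:1 spreading method:
Δσ ≈ qD²/(D+z)² = 250×2.6²/(2.6+3.75)² = 41.912 kPa
Final effective stress: σ'_f = σ'_0 + Δσ = 31.492 + 41.912 = 73.404 kPa.
Normally consolidated clay, so the full stress increment lies on the virgin compression line:
S_c = C_c·H/(1+e₀)·log₁₀(σ'_f/σ'_0) = 0.41×3.3/(1+1.28)×log₁₀(73.404/31.492)
    = 0.59342 × 0.36752 = 0.2181 m

S_c ≈ 0.218 m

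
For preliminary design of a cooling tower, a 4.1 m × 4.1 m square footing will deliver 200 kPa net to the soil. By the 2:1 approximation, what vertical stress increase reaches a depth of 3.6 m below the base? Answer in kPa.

By the 2:1 method the load spreads at 1 horizontal : 2 vertical, so at depth z the loaded area has grown by z in each plan dimension:
Δσ = qBL/((B+z)(L+z)) = 200×4.1×4.1/((4.1+3.6)(4.1+3.6)) = 56.704 kPa

Δσ_z ≈ 56.7 kPa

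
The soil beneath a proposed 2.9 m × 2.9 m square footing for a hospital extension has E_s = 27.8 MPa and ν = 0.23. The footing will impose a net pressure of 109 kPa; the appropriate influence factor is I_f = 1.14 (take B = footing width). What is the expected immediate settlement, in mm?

S_e ≈ 12.3 mm

Immediate (elastic) settlement: S_e = q·B·(1−ν²)/E_s · I_f.
E_s = 27.8 MPa = 27800 kPa.
S_e = 109 × 2.9 × (1 − 0.23²) / 27800 × 1.14
    = 109 × 2.9 × 0.9471 / 27800 × 1.14
    = 0.01228 m = 12.28 mm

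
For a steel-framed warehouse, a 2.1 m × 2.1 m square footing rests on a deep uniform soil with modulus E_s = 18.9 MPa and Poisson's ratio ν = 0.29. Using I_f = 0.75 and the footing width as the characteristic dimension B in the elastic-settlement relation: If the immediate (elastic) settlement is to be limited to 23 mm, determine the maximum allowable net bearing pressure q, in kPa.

q ≈ 301 kPa

E_s = 18.9 MPa = 18900 kPa.
S_e = q·B·(1−ν²)/E_s · I_f  ⇒  q = S_e·E_s / (B·(1−ν²)·I_f).
q = 0.023 × 18900 / (2.1 × 0.9159 × 0.75) = 301.3 kPa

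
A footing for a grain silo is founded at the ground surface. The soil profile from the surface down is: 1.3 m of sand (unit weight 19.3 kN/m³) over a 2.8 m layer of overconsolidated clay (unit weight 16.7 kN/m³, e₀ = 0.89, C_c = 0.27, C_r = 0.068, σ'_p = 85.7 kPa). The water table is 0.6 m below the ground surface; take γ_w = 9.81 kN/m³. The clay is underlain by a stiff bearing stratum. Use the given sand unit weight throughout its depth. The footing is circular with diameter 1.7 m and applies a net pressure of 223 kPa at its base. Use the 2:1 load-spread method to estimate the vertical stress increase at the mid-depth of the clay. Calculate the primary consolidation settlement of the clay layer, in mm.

Mid-depth of clay below the ground surface: z = 1.3 + 2.8/2 = 2.7 m.
Total vertical stress at mid-clay: σ_v = 19.3×1.3 + 16.7×1.4 = 48.47 kPa.
Pore pressure: u = 9.81×(2.7 − 0.6) = 20.601 kPa.
Initial effective stress: σ'_0 = σ_v − u = 48.47 − 20.601 = 27.869 kPa.
Stress increase at mid-clay by the 2:1 spreading method:
Δσ ≈ qD²/(D+z)² = 223×1.7²/(1.7+2.7)² = 33.289 kPa
Final effective stress: σ'_f = 27.869 + 33.289 = 61.158 kPa.
σ'_f = 61.158 ≤ σ'_p = 85.7 kPa, so the clay remains overconsolidated and only the recompression index applies:
S_c = C_r·H/(1+e₀)·log₁₀(σ'_f/σ'_0) = 0.068×2.8/1.89×log₁₀(61.158/27.869)
    = 0.10074 × 0.34133 = 0.03439 m

S_c ≈ 34.4 mm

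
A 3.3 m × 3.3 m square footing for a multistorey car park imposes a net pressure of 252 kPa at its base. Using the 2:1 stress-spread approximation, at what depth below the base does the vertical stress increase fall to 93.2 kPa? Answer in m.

z ≈ 2.13 m

2:1 spreading — at depth z the loaded area has grown by z in each plan dimension:
qB²/(B+z)² = Δσ_z ⇒ z = B(√(q/Δσ_z) − 1) = 3.3×(√(252/93.2) − 1) = 2.126 m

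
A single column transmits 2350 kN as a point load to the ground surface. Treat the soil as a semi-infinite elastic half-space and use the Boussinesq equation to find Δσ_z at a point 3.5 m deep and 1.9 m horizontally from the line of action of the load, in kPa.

Δσ_z ≈ 48 kPa

Boussinesq vertical stress below a point load on an elastic half-space:
Δσ_z = 3P/(2πz²) · [1 + (r/z)²]^(−5/2)
r/z = 1.9/3.5 = 0.54286; [1+(r/z)²]^(−5/2) = 0.5243.
Δσ_z = 3×2350/(2π×3.5²) × 0.5243 = 91.595 × 0.5243 = 48.02 kPa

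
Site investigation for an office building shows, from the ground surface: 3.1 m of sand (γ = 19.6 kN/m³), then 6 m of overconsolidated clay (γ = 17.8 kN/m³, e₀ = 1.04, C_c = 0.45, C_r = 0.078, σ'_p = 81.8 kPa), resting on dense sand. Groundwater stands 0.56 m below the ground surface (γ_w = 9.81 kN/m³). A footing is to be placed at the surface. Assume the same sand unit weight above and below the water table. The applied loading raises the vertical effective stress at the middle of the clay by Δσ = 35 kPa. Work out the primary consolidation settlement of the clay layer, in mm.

S_c ≈ 116 mm

Mid-depth of clay below the ground surface: z = 3.1 + 6/2 = 6.1 m.
Total vertical stress at mid-clay: σ_v = 19.6×3.1 + 17.8×3 = 114.16 kPa.
Pore pressure: u = 9.81×(6.1 − 0.56) = 54.347 kPa.
Initial effective stress: σ'_0 = σ_v − u = 114.16 − 54.347 = 59.813 kPa.
Final effective stress: σ'_f = 59.813 + 35 = 94.813 kPa.
σ'_f = 94.813 > σ'_p = 81.8 kPa, so the stress path crosses the preconsolidation pressure — recompression up to σ'_p, then virgin compression beyond:
S_c = H/(1+e₀)·[C_r·log₁₀(σ'_p/σ'_0) + C_c·log₁₀(σ'_f/σ'_p)]
    = 6/2.04 × [0.078×log₁₀(81.8/59.813) + 0.45×log₁₀(94.813/81.8)]
    = 2.9412 × [0.010605 + 0.028852] = 0.1161 m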